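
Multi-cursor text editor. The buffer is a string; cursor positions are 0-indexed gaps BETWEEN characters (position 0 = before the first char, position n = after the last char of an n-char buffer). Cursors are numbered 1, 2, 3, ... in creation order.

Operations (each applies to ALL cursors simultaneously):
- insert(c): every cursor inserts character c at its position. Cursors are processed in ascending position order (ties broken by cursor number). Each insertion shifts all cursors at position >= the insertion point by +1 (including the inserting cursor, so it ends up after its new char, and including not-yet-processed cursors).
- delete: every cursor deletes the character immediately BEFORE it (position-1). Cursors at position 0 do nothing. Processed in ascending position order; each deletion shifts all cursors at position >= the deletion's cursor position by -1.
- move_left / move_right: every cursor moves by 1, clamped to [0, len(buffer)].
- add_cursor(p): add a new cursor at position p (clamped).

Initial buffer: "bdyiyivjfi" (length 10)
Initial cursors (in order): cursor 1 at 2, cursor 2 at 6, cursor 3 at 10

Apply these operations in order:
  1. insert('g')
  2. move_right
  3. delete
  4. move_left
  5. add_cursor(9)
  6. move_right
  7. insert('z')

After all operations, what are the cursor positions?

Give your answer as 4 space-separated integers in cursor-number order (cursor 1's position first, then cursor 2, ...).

Answer: 4 9 14 14

Derivation:
After op 1 (insert('g')): buffer="bdgyiyigvjfig" (len 13), cursors c1@3 c2@8 c3@13, authorship ..1....2....3
After op 2 (move_right): buffer="bdgyiyigvjfig" (len 13), cursors c1@4 c2@9 c3@13, authorship ..1....2....3
After op 3 (delete): buffer="bdgiyigjfi" (len 10), cursors c1@3 c2@7 c3@10, authorship ..1...2...
After op 4 (move_left): buffer="bdgiyigjfi" (len 10), cursors c1@2 c2@6 c3@9, authorship ..1...2...
After op 5 (add_cursor(9)): buffer="bdgiyigjfi" (len 10), cursors c1@2 c2@6 c3@9 c4@9, authorship ..1...2...
After op 6 (move_right): buffer="bdgiyigjfi" (len 10), cursors c1@3 c2@7 c3@10 c4@10, authorship ..1...2...
After op 7 (insert('z')): buffer="bdgziyigzjfizz" (len 14), cursors c1@4 c2@9 c3@14 c4@14, authorship ..11...22...34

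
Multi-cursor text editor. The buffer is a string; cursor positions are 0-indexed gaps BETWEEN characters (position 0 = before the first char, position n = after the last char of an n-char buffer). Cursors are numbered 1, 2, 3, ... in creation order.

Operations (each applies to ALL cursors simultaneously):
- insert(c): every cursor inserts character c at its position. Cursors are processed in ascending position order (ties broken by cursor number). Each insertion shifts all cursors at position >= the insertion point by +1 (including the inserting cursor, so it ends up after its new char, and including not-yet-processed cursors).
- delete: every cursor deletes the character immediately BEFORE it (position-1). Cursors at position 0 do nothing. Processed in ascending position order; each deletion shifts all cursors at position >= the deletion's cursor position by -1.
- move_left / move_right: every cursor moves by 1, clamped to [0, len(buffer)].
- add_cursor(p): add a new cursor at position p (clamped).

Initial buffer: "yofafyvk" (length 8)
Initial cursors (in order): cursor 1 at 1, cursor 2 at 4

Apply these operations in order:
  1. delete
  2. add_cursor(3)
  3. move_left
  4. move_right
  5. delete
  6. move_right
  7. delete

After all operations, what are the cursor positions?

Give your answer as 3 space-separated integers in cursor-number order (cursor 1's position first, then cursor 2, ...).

After op 1 (delete): buffer="offyvk" (len 6), cursors c1@0 c2@2, authorship ......
After op 2 (add_cursor(3)): buffer="offyvk" (len 6), cursors c1@0 c2@2 c3@3, authorship ......
After op 3 (move_left): buffer="offyvk" (len 6), cursors c1@0 c2@1 c3@2, authorship ......
After op 4 (move_right): buffer="offyvk" (len 6), cursors c1@1 c2@2 c3@3, authorship ......
After op 5 (delete): buffer="yvk" (len 3), cursors c1@0 c2@0 c3@0, authorship ...
After op 6 (move_right): buffer="yvk" (len 3), cursors c1@1 c2@1 c3@1, authorship ...
After op 7 (delete): buffer="vk" (len 2), cursors c1@0 c2@0 c3@0, authorship ..

Answer: 0 0 0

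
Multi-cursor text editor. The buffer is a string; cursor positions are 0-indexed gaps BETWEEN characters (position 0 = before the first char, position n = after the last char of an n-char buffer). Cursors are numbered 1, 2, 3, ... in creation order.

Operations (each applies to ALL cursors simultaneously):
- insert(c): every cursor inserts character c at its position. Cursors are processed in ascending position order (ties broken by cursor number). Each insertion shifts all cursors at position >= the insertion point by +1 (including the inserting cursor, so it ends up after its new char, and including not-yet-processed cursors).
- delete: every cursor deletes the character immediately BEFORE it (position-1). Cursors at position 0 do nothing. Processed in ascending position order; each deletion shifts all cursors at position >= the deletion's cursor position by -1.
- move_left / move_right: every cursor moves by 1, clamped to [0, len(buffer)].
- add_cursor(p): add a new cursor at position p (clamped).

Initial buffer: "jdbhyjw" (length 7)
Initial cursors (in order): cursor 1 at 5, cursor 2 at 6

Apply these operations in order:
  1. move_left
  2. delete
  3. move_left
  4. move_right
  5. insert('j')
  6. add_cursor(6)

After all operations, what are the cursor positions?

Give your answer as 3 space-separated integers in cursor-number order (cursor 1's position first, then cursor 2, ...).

After op 1 (move_left): buffer="jdbhyjw" (len 7), cursors c1@4 c2@5, authorship .......
After op 2 (delete): buffer="jdbjw" (len 5), cursors c1@3 c2@3, authorship .....
After op 3 (move_left): buffer="jdbjw" (len 5), cursors c1@2 c2@2, authorship .....
After op 4 (move_right): buffer="jdbjw" (len 5), cursors c1@3 c2@3, authorship .....
After op 5 (insert('j')): buffer="jdbjjjw" (len 7), cursors c1@5 c2@5, authorship ...12..
After op 6 (add_cursor(6)): buffer="jdbjjjw" (len 7), cursors c1@5 c2@5 c3@6, authorship ...12..

Answer: 5 5 6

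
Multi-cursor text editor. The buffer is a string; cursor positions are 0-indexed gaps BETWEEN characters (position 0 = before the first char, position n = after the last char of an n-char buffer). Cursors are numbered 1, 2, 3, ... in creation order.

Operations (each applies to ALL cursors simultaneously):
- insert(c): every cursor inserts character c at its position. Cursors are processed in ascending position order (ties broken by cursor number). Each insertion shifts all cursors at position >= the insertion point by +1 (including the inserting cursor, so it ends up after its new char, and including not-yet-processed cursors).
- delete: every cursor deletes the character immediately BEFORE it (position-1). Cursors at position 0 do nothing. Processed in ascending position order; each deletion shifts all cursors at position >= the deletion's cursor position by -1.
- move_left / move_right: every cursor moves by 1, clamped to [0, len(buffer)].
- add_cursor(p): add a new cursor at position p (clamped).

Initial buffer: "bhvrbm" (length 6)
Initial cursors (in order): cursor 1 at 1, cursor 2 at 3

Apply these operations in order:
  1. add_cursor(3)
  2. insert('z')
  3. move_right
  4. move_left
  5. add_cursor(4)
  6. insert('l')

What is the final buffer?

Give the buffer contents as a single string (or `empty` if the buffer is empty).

Answer: bzlhvlzzllrbm

Derivation:
After op 1 (add_cursor(3)): buffer="bhvrbm" (len 6), cursors c1@1 c2@3 c3@3, authorship ......
After op 2 (insert('z')): buffer="bzhvzzrbm" (len 9), cursors c1@2 c2@6 c3@6, authorship .1..23...
After op 3 (move_right): buffer="bzhvzzrbm" (len 9), cursors c1@3 c2@7 c3@7, authorship .1..23...
After op 4 (move_left): buffer="bzhvzzrbm" (len 9), cursors c1@2 c2@6 c3@6, authorship .1..23...
After op 5 (add_cursor(4)): buffer="bzhvzzrbm" (len 9), cursors c1@2 c4@4 c2@6 c3@6, authorship .1..23...
After op 6 (insert('l')): buffer="bzlhvlzzllrbm" (len 13), cursors c1@3 c4@6 c2@10 c3@10, authorship .11..42323...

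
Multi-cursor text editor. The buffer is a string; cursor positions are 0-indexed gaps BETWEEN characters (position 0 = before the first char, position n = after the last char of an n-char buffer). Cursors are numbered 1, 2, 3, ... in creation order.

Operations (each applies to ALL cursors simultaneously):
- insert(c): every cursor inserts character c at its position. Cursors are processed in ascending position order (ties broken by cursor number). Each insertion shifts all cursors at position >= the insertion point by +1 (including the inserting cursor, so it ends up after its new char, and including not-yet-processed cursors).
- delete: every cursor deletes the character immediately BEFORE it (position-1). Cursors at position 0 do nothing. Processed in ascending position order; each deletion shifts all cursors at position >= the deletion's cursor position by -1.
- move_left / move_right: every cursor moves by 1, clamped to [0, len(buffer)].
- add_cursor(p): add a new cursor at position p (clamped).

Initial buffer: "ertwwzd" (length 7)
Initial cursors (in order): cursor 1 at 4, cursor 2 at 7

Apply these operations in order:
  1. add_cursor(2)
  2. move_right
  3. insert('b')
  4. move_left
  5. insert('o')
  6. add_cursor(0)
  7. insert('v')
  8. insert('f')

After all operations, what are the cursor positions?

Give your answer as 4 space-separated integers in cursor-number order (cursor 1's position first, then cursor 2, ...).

Answer: 14 20 8 2

Derivation:
After op 1 (add_cursor(2)): buffer="ertwwzd" (len 7), cursors c3@2 c1@4 c2@7, authorship .......
After op 2 (move_right): buffer="ertwwzd" (len 7), cursors c3@3 c1@5 c2@7, authorship .......
After op 3 (insert('b')): buffer="ertbwwbzdb" (len 10), cursors c3@4 c1@7 c2@10, authorship ...3..1..2
After op 4 (move_left): buffer="ertbwwbzdb" (len 10), cursors c3@3 c1@6 c2@9, authorship ...3..1..2
After op 5 (insert('o')): buffer="ertobwwobzdob" (len 13), cursors c3@4 c1@8 c2@12, authorship ...33..11..22
After op 6 (add_cursor(0)): buffer="ertobwwobzdob" (len 13), cursors c4@0 c3@4 c1@8 c2@12, authorship ...33..11..22
After op 7 (insert('v')): buffer="vertovbwwovbzdovb" (len 17), cursors c4@1 c3@6 c1@11 c2@16, authorship 4...333..111..222
After op 8 (insert('f')): buffer="vfertovfbwwovfbzdovfb" (len 21), cursors c4@2 c3@8 c1@14 c2@20, authorship 44...3333..1111..2222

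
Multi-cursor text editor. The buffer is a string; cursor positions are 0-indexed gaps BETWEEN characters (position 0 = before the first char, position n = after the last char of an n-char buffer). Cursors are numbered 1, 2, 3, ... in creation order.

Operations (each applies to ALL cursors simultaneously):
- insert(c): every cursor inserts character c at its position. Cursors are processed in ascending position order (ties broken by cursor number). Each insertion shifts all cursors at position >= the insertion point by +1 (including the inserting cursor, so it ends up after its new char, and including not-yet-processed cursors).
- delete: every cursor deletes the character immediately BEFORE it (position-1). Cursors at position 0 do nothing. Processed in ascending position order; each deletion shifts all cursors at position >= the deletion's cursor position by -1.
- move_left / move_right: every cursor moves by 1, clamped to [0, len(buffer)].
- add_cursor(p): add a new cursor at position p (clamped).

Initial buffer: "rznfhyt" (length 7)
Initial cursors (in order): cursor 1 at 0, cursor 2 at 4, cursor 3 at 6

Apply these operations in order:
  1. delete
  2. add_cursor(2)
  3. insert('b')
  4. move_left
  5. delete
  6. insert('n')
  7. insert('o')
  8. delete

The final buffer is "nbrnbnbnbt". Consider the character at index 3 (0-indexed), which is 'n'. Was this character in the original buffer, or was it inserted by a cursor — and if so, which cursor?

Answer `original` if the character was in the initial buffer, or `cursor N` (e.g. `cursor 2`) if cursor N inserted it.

Answer: cursor 4

Derivation:
After op 1 (delete): buffer="rznht" (len 5), cursors c1@0 c2@3 c3@4, authorship .....
After op 2 (add_cursor(2)): buffer="rznht" (len 5), cursors c1@0 c4@2 c2@3 c3@4, authorship .....
After op 3 (insert('b')): buffer="brzbnbhbt" (len 9), cursors c1@1 c4@4 c2@6 c3@8, authorship 1..4.2.3.
After op 4 (move_left): buffer="brzbnbhbt" (len 9), cursors c1@0 c4@3 c2@5 c3@7, authorship 1..4.2.3.
After op 5 (delete): buffer="brbbbt" (len 6), cursors c1@0 c4@2 c2@3 c3@4, authorship 1.423.
After op 6 (insert('n')): buffer="nbrnbnbnbt" (len 10), cursors c1@1 c4@4 c2@6 c3@8, authorship 11.442233.
After op 7 (insert('o')): buffer="nobrnobnobnobt" (len 14), cursors c1@2 c4@6 c2@9 c3@12, authorship 111.444222333.
After op 8 (delete): buffer="nbrnbnbnbt" (len 10), cursors c1@1 c4@4 c2@6 c3@8, authorship 11.442233.
Authorship (.=original, N=cursor N): 1 1 . 4 4 2 2 3 3 .
Index 3: author = 4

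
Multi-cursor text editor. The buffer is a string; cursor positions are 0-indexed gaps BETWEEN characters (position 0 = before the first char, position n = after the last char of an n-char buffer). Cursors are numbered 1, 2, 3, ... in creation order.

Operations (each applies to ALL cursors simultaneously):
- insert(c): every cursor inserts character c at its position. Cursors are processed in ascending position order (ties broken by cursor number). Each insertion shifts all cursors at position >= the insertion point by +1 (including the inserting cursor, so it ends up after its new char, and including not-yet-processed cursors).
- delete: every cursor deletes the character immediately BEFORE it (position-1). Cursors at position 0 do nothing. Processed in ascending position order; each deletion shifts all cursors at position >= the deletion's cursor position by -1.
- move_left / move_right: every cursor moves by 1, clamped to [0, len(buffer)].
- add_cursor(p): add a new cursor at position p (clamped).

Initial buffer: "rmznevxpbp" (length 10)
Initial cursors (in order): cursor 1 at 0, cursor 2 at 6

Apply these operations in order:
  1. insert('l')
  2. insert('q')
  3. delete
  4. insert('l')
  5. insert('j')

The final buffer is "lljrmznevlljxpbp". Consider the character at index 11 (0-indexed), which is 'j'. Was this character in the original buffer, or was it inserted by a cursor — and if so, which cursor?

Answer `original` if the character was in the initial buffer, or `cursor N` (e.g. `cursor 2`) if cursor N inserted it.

After op 1 (insert('l')): buffer="lrmznevlxpbp" (len 12), cursors c1@1 c2@8, authorship 1......2....
After op 2 (insert('q')): buffer="lqrmznevlqxpbp" (len 14), cursors c1@2 c2@10, authorship 11......22....
After op 3 (delete): buffer="lrmznevlxpbp" (len 12), cursors c1@1 c2@8, authorship 1......2....
After op 4 (insert('l')): buffer="llrmznevllxpbp" (len 14), cursors c1@2 c2@10, authorship 11......22....
After op 5 (insert('j')): buffer="lljrmznevlljxpbp" (len 16), cursors c1@3 c2@12, authorship 111......222....
Authorship (.=original, N=cursor N): 1 1 1 . . . . . . 2 2 2 . . . .
Index 11: author = 2

Answer: cursor 2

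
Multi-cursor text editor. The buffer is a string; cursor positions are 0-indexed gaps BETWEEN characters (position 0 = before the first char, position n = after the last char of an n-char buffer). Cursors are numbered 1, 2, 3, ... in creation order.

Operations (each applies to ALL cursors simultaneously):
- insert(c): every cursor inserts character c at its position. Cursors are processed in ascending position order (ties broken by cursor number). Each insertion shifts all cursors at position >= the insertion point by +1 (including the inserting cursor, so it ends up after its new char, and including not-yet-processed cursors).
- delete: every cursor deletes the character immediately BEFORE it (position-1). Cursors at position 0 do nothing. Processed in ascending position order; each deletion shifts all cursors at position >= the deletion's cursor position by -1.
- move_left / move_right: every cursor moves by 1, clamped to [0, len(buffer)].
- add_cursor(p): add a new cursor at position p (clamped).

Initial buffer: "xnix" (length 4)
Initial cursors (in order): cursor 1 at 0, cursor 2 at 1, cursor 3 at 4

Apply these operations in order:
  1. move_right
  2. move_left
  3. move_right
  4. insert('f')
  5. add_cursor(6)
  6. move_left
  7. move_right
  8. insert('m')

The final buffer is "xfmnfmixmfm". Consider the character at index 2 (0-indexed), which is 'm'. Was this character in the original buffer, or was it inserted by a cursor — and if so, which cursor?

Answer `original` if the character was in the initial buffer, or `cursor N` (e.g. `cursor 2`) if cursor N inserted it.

Answer: cursor 1

Derivation:
After op 1 (move_right): buffer="xnix" (len 4), cursors c1@1 c2@2 c3@4, authorship ....
After op 2 (move_left): buffer="xnix" (len 4), cursors c1@0 c2@1 c3@3, authorship ....
After op 3 (move_right): buffer="xnix" (len 4), cursors c1@1 c2@2 c3@4, authorship ....
After op 4 (insert('f')): buffer="xfnfixf" (len 7), cursors c1@2 c2@4 c3@7, authorship .1.2..3
After op 5 (add_cursor(6)): buffer="xfnfixf" (len 7), cursors c1@2 c2@4 c4@6 c3@7, authorship .1.2..3
After op 6 (move_left): buffer="xfnfixf" (len 7), cursors c1@1 c2@3 c4@5 c3@6, authorship .1.2..3
After op 7 (move_right): buffer="xfnfixf" (len 7), cursors c1@2 c2@4 c4@6 c3@7, authorship .1.2..3
After op 8 (insert('m')): buffer="xfmnfmixmfm" (len 11), cursors c1@3 c2@6 c4@9 c3@11, authorship .11.22..433
Authorship (.=original, N=cursor N): . 1 1 . 2 2 . . 4 3 3
Index 2: author = 1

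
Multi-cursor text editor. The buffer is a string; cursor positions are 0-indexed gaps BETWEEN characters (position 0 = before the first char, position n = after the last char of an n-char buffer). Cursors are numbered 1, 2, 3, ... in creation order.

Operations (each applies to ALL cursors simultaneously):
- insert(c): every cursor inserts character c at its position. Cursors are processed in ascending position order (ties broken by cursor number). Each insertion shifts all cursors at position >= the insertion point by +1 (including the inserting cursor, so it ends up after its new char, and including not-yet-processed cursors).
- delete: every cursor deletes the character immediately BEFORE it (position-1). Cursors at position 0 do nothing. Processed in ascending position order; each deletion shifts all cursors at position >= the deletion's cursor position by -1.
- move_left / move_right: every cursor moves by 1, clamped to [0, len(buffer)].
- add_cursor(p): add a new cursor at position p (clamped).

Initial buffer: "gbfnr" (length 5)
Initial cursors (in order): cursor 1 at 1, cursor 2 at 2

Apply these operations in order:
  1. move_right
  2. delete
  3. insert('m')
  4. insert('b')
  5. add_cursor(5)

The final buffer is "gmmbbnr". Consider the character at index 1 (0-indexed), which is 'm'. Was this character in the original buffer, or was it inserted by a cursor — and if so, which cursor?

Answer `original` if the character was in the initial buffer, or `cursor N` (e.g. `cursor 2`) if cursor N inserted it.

Answer: cursor 1

Derivation:
After op 1 (move_right): buffer="gbfnr" (len 5), cursors c1@2 c2@3, authorship .....
After op 2 (delete): buffer="gnr" (len 3), cursors c1@1 c2@1, authorship ...
After op 3 (insert('m')): buffer="gmmnr" (len 5), cursors c1@3 c2@3, authorship .12..
After op 4 (insert('b')): buffer="gmmbbnr" (len 7), cursors c1@5 c2@5, authorship .1212..
After op 5 (add_cursor(5)): buffer="gmmbbnr" (len 7), cursors c1@5 c2@5 c3@5, authorship .1212..
Authorship (.=original, N=cursor N): . 1 2 1 2 . .
Index 1: author = 1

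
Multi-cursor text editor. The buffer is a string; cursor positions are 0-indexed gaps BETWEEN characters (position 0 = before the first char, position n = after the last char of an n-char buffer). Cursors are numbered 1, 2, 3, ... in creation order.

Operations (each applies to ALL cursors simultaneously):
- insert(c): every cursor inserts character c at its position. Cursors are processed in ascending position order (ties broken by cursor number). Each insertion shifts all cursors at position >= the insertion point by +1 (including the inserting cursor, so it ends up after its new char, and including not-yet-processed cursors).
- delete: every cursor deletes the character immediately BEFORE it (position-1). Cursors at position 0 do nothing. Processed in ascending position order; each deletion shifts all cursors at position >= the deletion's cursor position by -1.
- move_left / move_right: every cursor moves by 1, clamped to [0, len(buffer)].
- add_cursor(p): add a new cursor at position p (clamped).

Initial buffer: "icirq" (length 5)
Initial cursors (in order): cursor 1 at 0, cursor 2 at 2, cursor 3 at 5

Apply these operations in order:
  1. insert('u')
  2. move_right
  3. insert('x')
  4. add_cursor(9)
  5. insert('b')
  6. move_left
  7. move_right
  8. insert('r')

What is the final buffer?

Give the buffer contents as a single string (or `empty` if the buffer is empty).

After op 1 (insert('u')): buffer="uicuirqu" (len 8), cursors c1@1 c2@4 c3@8, authorship 1..2...3
After op 2 (move_right): buffer="uicuirqu" (len 8), cursors c1@2 c2@5 c3@8, authorship 1..2...3
After op 3 (insert('x')): buffer="uixcuixrqux" (len 11), cursors c1@3 c2@7 c3@11, authorship 1.1.2.2..33
After op 4 (add_cursor(9)): buffer="uixcuixrqux" (len 11), cursors c1@3 c2@7 c4@9 c3@11, authorship 1.1.2.2..33
After op 5 (insert('b')): buffer="uixbcuixbrqbuxb" (len 15), cursors c1@4 c2@9 c4@12 c3@15, authorship 1.11.2.22..4333
After op 6 (move_left): buffer="uixbcuixbrqbuxb" (len 15), cursors c1@3 c2@8 c4@11 c3@14, authorship 1.11.2.22..4333
After op 7 (move_right): buffer="uixbcuixbrqbuxb" (len 15), cursors c1@4 c2@9 c4@12 c3@15, authorship 1.11.2.22..4333
After op 8 (insert('r')): buffer="uixbrcuixbrrqbruxbr" (len 19), cursors c1@5 c2@11 c4@15 c3@19, authorship 1.111.2.222..443333

Answer: uixbrcuixbrrqbruxbr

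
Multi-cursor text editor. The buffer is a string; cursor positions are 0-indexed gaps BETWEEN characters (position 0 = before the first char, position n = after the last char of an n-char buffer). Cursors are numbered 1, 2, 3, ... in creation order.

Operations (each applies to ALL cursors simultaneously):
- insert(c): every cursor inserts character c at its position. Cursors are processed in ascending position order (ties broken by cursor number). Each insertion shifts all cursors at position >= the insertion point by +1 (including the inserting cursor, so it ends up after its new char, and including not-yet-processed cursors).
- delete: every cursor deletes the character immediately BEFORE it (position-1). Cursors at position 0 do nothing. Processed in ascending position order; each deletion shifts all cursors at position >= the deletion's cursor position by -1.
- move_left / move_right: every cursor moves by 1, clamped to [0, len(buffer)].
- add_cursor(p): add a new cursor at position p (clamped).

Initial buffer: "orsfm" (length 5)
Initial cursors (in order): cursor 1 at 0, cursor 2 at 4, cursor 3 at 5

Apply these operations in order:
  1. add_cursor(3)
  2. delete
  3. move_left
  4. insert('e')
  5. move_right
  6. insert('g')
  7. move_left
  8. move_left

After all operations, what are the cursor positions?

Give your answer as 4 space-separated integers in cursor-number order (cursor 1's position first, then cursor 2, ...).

After op 1 (add_cursor(3)): buffer="orsfm" (len 5), cursors c1@0 c4@3 c2@4 c3@5, authorship .....
After op 2 (delete): buffer="or" (len 2), cursors c1@0 c2@2 c3@2 c4@2, authorship ..
After op 3 (move_left): buffer="or" (len 2), cursors c1@0 c2@1 c3@1 c4@1, authorship ..
After op 4 (insert('e')): buffer="eoeeer" (len 6), cursors c1@1 c2@5 c3@5 c4@5, authorship 1.234.
After op 5 (move_right): buffer="eoeeer" (len 6), cursors c1@2 c2@6 c3@6 c4@6, authorship 1.234.
After op 6 (insert('g')): buffer="eogeeerggg" (len 10), cursors c1@3 c2@10 c3@10 c4@10, authorship 1.1234.234
After op 7 (move_left): buffer="eogeeerggg" (len 10), cursors c1@2 c2@9 c3@9 c4@9, authorship 1.1234.234
After op 8 (move_left): buffer="eogeeerggg" (len 10), cursors c1@1 c2@8 c3@8 c4@8, authorship 1.1234.234

Answer: 1 8 8 8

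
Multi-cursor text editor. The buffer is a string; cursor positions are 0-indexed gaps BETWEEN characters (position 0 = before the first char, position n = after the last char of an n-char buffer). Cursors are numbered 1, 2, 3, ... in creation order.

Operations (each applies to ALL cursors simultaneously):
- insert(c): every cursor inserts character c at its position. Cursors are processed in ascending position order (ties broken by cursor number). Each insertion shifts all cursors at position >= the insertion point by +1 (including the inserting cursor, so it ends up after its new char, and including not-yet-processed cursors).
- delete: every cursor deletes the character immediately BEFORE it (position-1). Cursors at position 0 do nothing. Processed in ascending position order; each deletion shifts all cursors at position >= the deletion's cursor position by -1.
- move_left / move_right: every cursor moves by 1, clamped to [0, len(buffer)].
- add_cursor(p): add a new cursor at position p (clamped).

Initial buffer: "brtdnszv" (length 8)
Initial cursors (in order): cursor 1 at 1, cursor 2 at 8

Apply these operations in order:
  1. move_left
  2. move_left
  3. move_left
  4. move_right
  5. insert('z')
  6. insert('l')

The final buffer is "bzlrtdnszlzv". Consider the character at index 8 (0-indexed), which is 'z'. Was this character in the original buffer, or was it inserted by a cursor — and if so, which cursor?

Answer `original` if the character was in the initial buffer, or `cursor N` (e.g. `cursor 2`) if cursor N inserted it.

After op 1 (move_left): buffer="brtdnszv" (len 8), cursors c1@0 c2@7, authorship ........
After op 2 (move_left): buffer="brtdnszv" (len 8), cursors c1@0 c2@6, authorship ........
After op 3 (move_left): buffer="brtdnszv" (len 8), cursors c1@0 c2@5, authorship ........
After op 4 (move_right): buffer="brtdnszv" (len 8), cursors c1@1 c2@6, authorship ........
After op 5 (insert('z')): buffer="bzrtdnszzv" (len 10), cursors c1@2 c2@8, authorship .1.....2..
After op 6 (insert('l')): buffer="bzlrtdnszlzv" (len 12), cursors c1@3 c2@10, authorship .11.....22..
Authorship (.=original, N=cursor N): . 1 1 . . . . . 2 2 . .
Index 8: author = 2

Answer: cursor 2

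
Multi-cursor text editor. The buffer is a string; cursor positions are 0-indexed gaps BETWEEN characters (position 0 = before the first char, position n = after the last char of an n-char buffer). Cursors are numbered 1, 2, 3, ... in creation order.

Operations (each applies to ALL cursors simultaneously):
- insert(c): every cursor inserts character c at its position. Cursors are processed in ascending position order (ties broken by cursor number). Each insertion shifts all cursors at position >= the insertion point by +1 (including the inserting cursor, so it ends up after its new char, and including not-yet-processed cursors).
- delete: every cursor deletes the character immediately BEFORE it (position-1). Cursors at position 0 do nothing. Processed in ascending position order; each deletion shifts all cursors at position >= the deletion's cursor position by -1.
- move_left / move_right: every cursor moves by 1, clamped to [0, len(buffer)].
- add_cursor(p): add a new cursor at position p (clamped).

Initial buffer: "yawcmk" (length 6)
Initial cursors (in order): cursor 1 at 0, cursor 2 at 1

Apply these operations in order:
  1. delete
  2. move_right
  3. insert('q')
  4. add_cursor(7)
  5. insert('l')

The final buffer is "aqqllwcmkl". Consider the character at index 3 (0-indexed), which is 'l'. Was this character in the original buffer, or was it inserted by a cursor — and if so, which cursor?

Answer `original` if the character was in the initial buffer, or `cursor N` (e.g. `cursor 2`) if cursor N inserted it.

After op 1 (delete): buffer="awcmk" (len 5), cursors c1@0 c2@0, authorship .....
After op 2 (move_right): buffer="awcmk" (len 5), cursors c1@1 c2@1, authorship .....
After op 3 (insert('q')): buffer="aqqwcmk" (len 7), cursors c1@3 c2@3, authorship .12....
After op 4 (add_cursor(7)): buffer="aqqwcmk" (len 7), cursors c1@3 c2@3 c3@7, authorship .12....
After op 5 (insert('l')): buffer="aqqllwcmkl" (len 10), cursors c1@5 c2@5 c3@10, authorship .1212....3
Authorship (.=original, N=cursor N): . 1 2 1 2 . . . . 3
Index 3: author = 1

Answer: cursor 1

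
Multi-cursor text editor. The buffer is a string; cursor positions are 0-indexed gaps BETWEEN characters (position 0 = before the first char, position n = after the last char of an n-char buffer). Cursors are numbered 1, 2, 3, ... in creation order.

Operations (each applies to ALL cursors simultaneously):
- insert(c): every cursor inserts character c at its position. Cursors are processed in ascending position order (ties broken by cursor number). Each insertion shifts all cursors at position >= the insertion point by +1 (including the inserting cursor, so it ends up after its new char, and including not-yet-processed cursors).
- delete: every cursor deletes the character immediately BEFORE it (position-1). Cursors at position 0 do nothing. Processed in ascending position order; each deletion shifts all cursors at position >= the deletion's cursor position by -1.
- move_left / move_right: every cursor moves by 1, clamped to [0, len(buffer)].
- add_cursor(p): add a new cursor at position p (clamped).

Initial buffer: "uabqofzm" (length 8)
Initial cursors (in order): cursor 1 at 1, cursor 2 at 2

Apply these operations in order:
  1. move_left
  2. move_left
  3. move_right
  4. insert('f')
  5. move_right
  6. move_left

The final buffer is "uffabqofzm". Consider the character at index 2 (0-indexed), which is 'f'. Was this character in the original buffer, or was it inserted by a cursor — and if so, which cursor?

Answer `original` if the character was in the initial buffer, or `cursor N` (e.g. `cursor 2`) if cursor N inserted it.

Answer: cursor 2

Derivation:
After op 1 (move_left): buffer="uabqofzm" (len 8), cursors c1@0 c2@1, authorship ........
After op 2 (move_left): buffer="uabqofzm" (len 8), cursors c1@0 c2@0, authorship ........
After op 3 (move_right): buffer="uabqofzm" (len 8), cursors c1@1 c2@1, authorship ........
After op 4 (insert('f')): buffer="uffabqofzm" (len 10), cursors c1@3 c2@3, authorship .12.......
After op 5 (move_right): buffer="uffabqofzm" (len 10), cursors c1@4 c2@4, authorship .12.......
After op 6 (move_left): buffer="uffabqofzm" (len 10), cursors c1@3 c2@3, authorship .12.......
Authorship (.=original, N=cursor N): . 1 2 . . . . . . .
Index 2: author = 2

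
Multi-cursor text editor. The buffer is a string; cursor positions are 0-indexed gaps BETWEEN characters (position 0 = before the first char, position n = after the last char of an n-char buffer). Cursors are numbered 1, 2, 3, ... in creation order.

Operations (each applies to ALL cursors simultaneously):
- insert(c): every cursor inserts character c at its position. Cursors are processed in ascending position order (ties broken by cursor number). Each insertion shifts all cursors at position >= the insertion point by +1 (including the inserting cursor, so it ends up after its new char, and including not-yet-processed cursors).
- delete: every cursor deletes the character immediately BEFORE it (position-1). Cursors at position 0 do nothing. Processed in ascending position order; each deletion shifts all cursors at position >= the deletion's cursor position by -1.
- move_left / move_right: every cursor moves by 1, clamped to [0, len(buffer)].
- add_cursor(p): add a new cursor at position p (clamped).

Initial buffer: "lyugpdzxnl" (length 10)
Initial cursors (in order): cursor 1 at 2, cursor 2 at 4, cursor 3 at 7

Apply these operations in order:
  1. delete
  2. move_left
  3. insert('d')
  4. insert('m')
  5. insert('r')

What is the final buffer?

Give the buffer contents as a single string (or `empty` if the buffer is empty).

After op 1 (delete): buffer="lupdxnl" (len 7), cursors c1@1 c2@2 c3@4, authorship .......
After op 2 (move_left): buffer="lupdxnl" (len 7), cursors c1@0 c2@1 c3@3, authorship .......
After op 3 (insert('d')): buffer="dldupddxnl" (len 10), cursors c1@1 c2@3 c3@6, authorship 1.2..3....
After op 4 (insert('m')): buffer="dmldmupdmdxnl" (len 13), cursors c1@2 c2@5 c3@9, authorship 11.22..33....
After op 5 (insert('r')): buffer="dmrldmrupdmrdxnl" (len 16), cursors c1@3 c2@7 c3@12, authorship 111.222..333....

Answer: dmrldmrupdmrdxnl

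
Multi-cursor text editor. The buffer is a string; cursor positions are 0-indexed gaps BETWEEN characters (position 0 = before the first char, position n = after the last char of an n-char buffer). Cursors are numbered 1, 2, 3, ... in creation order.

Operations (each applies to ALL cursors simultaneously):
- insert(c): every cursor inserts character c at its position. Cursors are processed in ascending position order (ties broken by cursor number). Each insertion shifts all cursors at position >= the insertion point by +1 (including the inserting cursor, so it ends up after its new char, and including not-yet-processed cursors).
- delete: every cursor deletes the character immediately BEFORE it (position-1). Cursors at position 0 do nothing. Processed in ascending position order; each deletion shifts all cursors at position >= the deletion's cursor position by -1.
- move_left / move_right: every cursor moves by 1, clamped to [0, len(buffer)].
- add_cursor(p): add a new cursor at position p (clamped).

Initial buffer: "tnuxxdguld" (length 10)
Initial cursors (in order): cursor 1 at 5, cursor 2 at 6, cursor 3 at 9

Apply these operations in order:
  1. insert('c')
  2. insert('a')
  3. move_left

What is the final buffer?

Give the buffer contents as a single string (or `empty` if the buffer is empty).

Answer: tnuxxcadcagulcad

Derivation:
After op 1 (insert('c')): buffer="tnuxxcdcgulcd" (len 13), cursors c1@6 c2@8 c3@12, authorship .....1.2...3.
After op 2 (insert('a')): buffer="tnuxxcadcagulcad" (len 16), cursors c1@7 c2@10 c3@15, authorship .....11.22...33.
After op 3 (move_left): buffer="tnuxxcadcagulcad" (len 16), cursors c1@6 c2@9 c3@14, authorship .....11.22...33.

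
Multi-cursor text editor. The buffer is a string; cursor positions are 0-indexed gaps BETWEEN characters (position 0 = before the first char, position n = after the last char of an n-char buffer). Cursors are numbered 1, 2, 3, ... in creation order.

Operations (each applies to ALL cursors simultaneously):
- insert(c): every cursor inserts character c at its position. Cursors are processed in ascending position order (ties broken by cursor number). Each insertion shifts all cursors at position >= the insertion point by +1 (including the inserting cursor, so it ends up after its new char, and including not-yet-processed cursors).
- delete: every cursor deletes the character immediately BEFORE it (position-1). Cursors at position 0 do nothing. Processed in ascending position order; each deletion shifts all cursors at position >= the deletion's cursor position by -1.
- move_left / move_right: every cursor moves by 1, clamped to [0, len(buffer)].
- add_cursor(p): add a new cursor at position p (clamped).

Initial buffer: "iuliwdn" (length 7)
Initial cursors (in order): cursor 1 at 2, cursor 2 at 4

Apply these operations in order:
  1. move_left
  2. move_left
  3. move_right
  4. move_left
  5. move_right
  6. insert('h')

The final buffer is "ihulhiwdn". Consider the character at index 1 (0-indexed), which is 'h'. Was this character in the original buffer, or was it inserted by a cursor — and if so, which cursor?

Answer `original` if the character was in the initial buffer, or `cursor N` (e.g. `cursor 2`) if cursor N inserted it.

After op 1 (move_left): buffer="iuliwdn" (len 7), cursors c1@1 c2@3, authorship .......
After op 2 (move_left): buffer="iuliwdn" (len 7), cursors c1@0 c2@2, authorship .......
After op 3 (move_right): buffer="iuliwdn" (len 7), cursors c1@1 c2@3, authorship .......
After op 4 (move_left): buffer="iuliwdn" (len 7), cursors c1@0 c2@2, authorship .......
After op 5 (move_right): buffer="iuliwdn" (len 7), cursors c1@1 c2@3, authorship .......
After op 6 (insert('h')): buffer="ihulhiwdn" (len 9), cursors c1@2 c2@5, authorship .1..2....
Authorship (.=original, N=cursor N): . 1 . . 2 . . . .
Index 1: author = 1

Answer: cursor 1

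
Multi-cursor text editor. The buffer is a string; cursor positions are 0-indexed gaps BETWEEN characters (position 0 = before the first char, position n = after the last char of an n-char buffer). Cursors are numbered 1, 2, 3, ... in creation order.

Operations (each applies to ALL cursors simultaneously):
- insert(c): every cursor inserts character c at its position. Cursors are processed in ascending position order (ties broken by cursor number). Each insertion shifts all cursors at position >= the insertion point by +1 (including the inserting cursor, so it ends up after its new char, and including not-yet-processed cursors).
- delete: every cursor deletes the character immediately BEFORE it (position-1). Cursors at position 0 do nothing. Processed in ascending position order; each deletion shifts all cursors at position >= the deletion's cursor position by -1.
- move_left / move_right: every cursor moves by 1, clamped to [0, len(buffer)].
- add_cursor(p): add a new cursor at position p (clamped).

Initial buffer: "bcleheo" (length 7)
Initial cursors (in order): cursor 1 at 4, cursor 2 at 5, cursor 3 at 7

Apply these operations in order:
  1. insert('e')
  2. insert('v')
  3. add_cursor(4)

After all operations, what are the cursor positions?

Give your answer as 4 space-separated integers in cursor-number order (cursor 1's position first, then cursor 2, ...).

Answer: 6 9 13 4

Derivation:
After op 1 (insert('e')): buffer="bcleeheeoe" (len 10), cursors c1@5 c2@7 c3@10, authorship ....1.2..3
After op 2 (insert('v')): buffer="bcleevheveoev" (len 13), cursors c1@6 c2@9 c3@13, authorship ....11.22..33
After op 3 (add_cursor(4)): buffer="bcleevheveoev" (len 13), cursors c4@4 c1@6 c2@9 c3@13, authorship ....11.22..33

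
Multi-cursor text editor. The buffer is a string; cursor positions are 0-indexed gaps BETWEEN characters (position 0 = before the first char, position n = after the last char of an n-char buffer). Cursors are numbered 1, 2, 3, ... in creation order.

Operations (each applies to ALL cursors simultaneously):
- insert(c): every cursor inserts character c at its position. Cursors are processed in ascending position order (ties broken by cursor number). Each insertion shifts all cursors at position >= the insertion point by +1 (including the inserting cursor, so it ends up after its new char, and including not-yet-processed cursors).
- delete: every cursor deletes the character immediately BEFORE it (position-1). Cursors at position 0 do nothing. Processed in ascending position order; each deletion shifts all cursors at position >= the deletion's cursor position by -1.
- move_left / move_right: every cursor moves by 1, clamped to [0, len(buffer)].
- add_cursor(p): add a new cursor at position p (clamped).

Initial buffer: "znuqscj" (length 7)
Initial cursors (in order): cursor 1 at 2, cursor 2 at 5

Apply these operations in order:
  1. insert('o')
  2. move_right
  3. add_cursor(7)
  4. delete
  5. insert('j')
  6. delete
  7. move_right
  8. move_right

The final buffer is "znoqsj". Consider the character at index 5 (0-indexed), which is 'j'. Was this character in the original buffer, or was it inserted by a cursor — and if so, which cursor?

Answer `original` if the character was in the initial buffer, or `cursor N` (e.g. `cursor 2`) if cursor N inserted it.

After op 1 (insert('o')): buffer="znouqsocj" (len 9), cursors c1@3 c2@7, authorship ..1...2..
After op 2 (move_right): buffer="znouqsocj" (len 9), cursors c1@4 c2@8, authorship ..1...2..
After op 3 (add_cursor(7)): buffer="znouqsocj" (len 9), cursors c1@4 c3@7 c2@8, authorship ..1...2..
After op 4 (delete): buffer="znoqsj" (len 6), cursors c1@3 c2@5 c3@5, authorship ..1...
After op 5 (insert('j')): buffer="znojqsjjj" (len 9), cursors c1@4 c2@8 c3@8, authorship ..11..23.
After op 6 (delete): buffer="znoqsj" (len 6), cursors c1@3 c2@5 c3@5, authorship ..1...
After op 7 (move_right): buffer="znoqsj" (len 6), cursors c1@4 c2@6 c3@6, authorship ..1...
After op 8 (move_right): buffer="znoqsj" (len 6), cursors c1@5 c2@6 c3@6, authorship ..1...
Authorship (.=original, N=cursor N): . . 1 . . .
Index 5: author = original

Answer: original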